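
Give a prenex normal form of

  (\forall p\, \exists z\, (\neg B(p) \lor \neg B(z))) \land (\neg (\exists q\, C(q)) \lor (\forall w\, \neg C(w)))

\forall p\, \exists z\, \forall q\, \forall w\, ((\neg B(p) \lor \neg B(z)) \land (\neg C(q) \lor \neg C(w)))

Push ¬ through the quantifiers and connectives to reach negation normal form:
  (\forall p\, \exists z\, (\neg B(p) \lor \neg B(z))) \land ((\forall q\, \neg C(q)) \lor (\forall w\, \neg C(w)))
All bound variables are already distinct, so no renaming is needed.
Finally move all quantifiers to the prefix:
  \forall p\, \exists z\, \forall q\, \forall w\, ((\neg B(p) \lor \neg B(z)) \land (\neg C(q) \lor \neg C(w)))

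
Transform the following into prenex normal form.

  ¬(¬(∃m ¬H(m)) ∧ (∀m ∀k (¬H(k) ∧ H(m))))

∃m ∃x ∃k (¬H(m) ∨ H(k) ∨ ¬H(x))

Drive negations inward (¬∀x A ≡ ∃x ¬A, ¬∃x A ≡ ∀x ¬A, De Morgan for ∧/∨):
  (∃m ¬H(m)) ∨ (∃m ∃k (H(k) ∨ ¬H(m)))
Standardize variables apart so no two quantifiers bind the same name: m↦x.
  (∃m ¬H(m)) ∨ (∃x ∃k (H(k) ∨ ¬H(x)))
Finally move all quantifiers to the prefix:
  ∃m ∃x ∃k (¬H(m) ∨ H(k) ∨ ¬H(x))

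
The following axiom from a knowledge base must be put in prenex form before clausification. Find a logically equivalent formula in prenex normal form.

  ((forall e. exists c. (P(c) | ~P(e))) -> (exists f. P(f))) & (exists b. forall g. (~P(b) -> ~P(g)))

Rewrite implications/biconditionals: A → B as ¬A ∨ B.
  (~(forall e. exists c. (P(c) | ~P(e))) | (exists f. P(f))) & (exists b. forall g. (~~P(b) | ~P(g)))
Drive negations inward (¬∀x A ≡ ∃x ¬A, ¬∃x A ≡ ∀x ¬A, De Morgan for ∧/∨):
  ((exists e. forall c. (~P(c) & P(e))) | (exists f. P(f))) & (exists b. forall g. (P(b) | ~P(g)))
All bound variables are already distinct, so no renaming is needed.
Pull the quantifiers to the front (each side's bound variable is not free in the other side):
  exists e. forall c. exists f. exists b. forall g. ((~P(c) & P(e) | P(f)) & (P(b) | ~P(g)))

exists e. forall c. exists f. exists b. forall g. ((~P(c) & P(e) | P(f)) & (P(b) | ~P(g)))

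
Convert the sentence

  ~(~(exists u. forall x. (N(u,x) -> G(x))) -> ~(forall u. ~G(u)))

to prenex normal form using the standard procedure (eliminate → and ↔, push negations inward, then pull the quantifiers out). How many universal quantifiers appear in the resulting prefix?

Rewrite implications/biconditionals: A → B as ¬A ∨ B.
  ~(~~(exists u. forall x. (~N(u,x) | G(x))) | ~(forall u. ~G(u)))
Drive negations inward (¬∀x A ≡ ∃x ¬A, ¬∃x A ≡ ∀x ¬A, De Morgan for ∧/∨):
  (forall u. exists x. (N(u,x) & ~G(x))) & (forall u. ~G(u))
Rename bound variables to avoid capture: u↦p.
  (forall u. exists x. (N(u,x) & ~G(x))) & (forall p. ~G(p))
Finally move all quantifiers to the prefix:
  forall u. exists x. forall p. (N(u,x) & ~G(x) & ~G(p))
The prefix is forall u exists x forall p: 2 universal, 1 existential.

2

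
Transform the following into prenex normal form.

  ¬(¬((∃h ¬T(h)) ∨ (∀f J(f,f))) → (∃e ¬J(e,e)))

∀h ∃f ∀e (T(h) ∧ ¬J(f,f) ∧ J(e,e))

Rewrite implications/biconditionals: A → B as ¬A ∨ B.
  ¬(¬¬((∃h ¬T(h)) ∨ (∀f J(f,f))) ∨ (∃e ¬J(e,e)))
Push ¬ through the quantifiers and connectives to reach negation normal form:
  (∀h T(h)) ∧ (∃f ¬J(f,f)) ∧ (∀e J(e,e))
Finally move all quantifiers to the prefix:
  ∀h ∃f ∀e (T(h) ∧ ¬J(f,f) ∧ J(e,e))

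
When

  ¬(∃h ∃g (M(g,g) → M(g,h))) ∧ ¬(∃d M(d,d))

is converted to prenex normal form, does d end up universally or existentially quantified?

universal

Eliminate → and ↔ using ¬ and ∨.
  ¬(∃h ∃g (¬M(g,g) ∨ M(g,h))) ∧ ¬(∃d M(d,d))
Drive negations inward (¬∀x A ≡ ∃x ¬A, ¬∃x A ≡ ∀x ¬A, De Morgan for ∧/∨):
  (∀h ∀g (M(g,g) ∧ ¬M(g,h))) ∧ (∀d ¬M(d,d))
Pull the quantifiers to the front (each side's bound variable is not free in the other side):
  ∀h ∀g ∀d (M(g,g) ∧ ¬M(g,h) ∧ ¬M(d,d))
The quantifier ∃d sits under an odd number of negations (counting the antecedent side of each →), so it flips to ∀d.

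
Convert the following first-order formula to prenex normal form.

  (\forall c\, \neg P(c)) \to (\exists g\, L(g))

Eliminate → and ↔ using ¬ and ∨.
  \neg (\forall c\, \neg P(c)) \lor (\exists g\, L(g))
Drive negations inward (¬∀x A ≡ ∃x ¬A, ¬∃x A ≡ ∀x ¬A, De Morgan for ∧/∨):
  (\exists c\, P(c)) \lor (\exists g\, L(g))
All bound variables are already distinct, so no renaming is needed.
Finally move all quantifiers to the prefix:
  \exists c\, \exists g\, (P(c) \lor L(g))

\exists c\, \exists g\, (P(c) \lor L(g))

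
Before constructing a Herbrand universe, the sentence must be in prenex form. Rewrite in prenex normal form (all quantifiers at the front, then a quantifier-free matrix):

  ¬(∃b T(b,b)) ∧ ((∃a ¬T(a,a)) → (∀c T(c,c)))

∀b ∀a ∀c (¬T(b,b) ∧ (T(a,a) ∨ T(c,c)))

Eliminate → and ↔ using ¬ and ∨.
  ¬(∃b T(b,b)) ∧ (¬(∃a ¬T(a,a)) ∨ (∀c T(c,c)))
Move each ¬ inward, flipping quantifiers it crosses:
  (∀b ¬T(b,b)) ∧ ((∀a T(a,a)) ∨ (∀c T(c,c)))
Extract every quantifier outward, since the variables are now distinct and don't occur free across branches:
  ∀b ∀a ∀c (¬T(b,b) ∧ (T(a,a) ∨ T(c,c)))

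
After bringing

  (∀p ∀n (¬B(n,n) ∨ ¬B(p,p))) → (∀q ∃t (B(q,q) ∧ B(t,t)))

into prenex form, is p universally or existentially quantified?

existential

Rewrite implications/biconditionals: A → B as ¬A ∨ B.
  ¬(∀p ∀n (¬B(n,n) ∨ ¬B(p,p))) ∨ (∀q ∃t (B(q,q) ∧ B(t,t)))
Push ¬ through the quantifiers and connectives to reach negation normal form:
  (∃p ∃n (B(n,n) ∧ B(p,p))) ∨ (∀q ∃t (B(q,q) ∧ B(t,t)))
Finally move all quantifiers to the prefix:
  ∃p ∃n ∀q ∃t (B(n,n) ∧ B(p,p) ∨ B(q,q) ∧ B(t,t))
The quantifier ∀p sits under an odd number of negations (counting the antecedent side of each →), so it flips to ∃p.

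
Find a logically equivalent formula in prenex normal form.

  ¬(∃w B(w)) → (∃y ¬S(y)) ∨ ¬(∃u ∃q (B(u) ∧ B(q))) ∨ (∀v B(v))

Rewrite implications/biconditionals: A → B as ¬A ∨ B.
  ¬¬(∃w B(w)) ∨ (∃y ¬S(y)) ∨ ¬(∃u ∃q (B(u) ∧ B(q))) ∨ (∀v B(v))
Move each ¬ inward, flipping quantifiers it crosses:
  (∃w B(w)) ∨ (∃y ¬S(y)) ∨ (∀u ∀q (¬B(u) ∨ ¬B(q))) ∨ (∀v B(v))
Finally move all quantifiers to the prefix:
  ∃w ∃y ∀u ∀q ∀v (B(w) ∨ ¬S(y) ∨ ¬B(u) ∨ ¬B(q) ∨ B(v))

∃w ∃y ∀u ∀q ∀v (B(w) ∨ ¬S(y) ∨ ¬B(u) ∨ ¬B(q) ∨ B(v))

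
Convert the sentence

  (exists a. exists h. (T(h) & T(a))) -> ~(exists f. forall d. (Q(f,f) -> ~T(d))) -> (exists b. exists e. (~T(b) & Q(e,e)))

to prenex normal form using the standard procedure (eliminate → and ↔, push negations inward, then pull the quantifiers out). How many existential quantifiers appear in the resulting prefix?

3

Rewrite implications/biconditionals: A → B as ¬A ∨ B.
  ~(exists a. exists h. (T(h) & T(a))) | ~~(exists f. forall d. (~Q(f,f) | ~T(d))) | (exists b. exists e. (~T(b) & Q(e,e)))
Drive negations inward (¬∀x A ≡ ∃x ¬A, ¬∃x A ≡ ∀x ¬A, De Morgan for ∧/∨):
  (forall a. forall h. (~T(h) | ~T(a))) | (exists f. forall d. (~Q(f,f) | ~T(d))) | (exists b. exists e. (~T(b) & Q(e,e)))
All bound variables are already distinct, so no renaming is needed.
Finally move all quantifiers to the prefix:
  forall a. forall h. exists f. forall d. exists b. exists e. (~T(h) | ~T(a) | ~Q(f,f) | ~T(d) | ~T(b) & Q(e,e))
The prefix is forall a forall h exists f forall d exists b exists e: 3 universal, 3 existential.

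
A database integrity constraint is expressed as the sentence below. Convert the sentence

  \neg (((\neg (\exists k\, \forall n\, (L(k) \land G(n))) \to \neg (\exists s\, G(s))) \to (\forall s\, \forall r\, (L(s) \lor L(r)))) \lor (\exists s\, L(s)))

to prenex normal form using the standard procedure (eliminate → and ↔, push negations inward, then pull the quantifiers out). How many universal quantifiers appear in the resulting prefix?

Eliminate → and ↔ using ¬ and ∨.
  \neg (\neg (\neg \neg (\exists k\, \forall n\, (L(k) \land G(n))) \lor \neg (\exists s\, G(s))) \lor (\forall s\, \forall r\, (L(s) \lor L(r))) \lor (\exists s\, L(s)))
Drive negations inward (¬∀x A ≡ ∃x ¬A, ¬∃x A ≡ ∀x ¬A, De Morgan for ∧/∨):
  ((\exists k\, \forall n\, (L(k) \land G(n))) \lor (\forall s\, \neg G(s))) \land (\exists s\, \exists r\, (\neg L(s) \land \neg L(r))) \land (\forall s\, \neg L(s))
Standardize variables apart so no two quantifiers bind the same name: s↦p, s↦b.
  ((\exists k\, \forall n\, (L(k) \land G(n))) \lor (\forall s\, \neg G(s))) \land (\exists p\, \exists r\, (\neg L(p) \land \neg L(r))) \land (\forall b\, \neg L(b))
Finally move all quantifiers to the prefix:
  \exists k\, \forall n\, \forall s\, \exists p\, \exists r\, \forall b\, ((L(k) \land G(n) \lor \neg G(s)) \land \neg L(p) \land \neg L(r) \land \neg L(b))
The prefix is \exists k \forall n \forall s \exists p \exists r \forall b: 3 universal, 3 existential.

3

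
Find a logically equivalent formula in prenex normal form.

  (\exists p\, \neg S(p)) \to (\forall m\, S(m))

\forall p\, \forall m\, (S(p) \lor S(m))

Eliminate → and ↔ using ¬ and ∨.
  \neg (\exists p\, \neg S(p)) \lor (\forall m\, S(m))
Move each ¬ inward, flipping quantifiers it crosses:
  (\forall p\, S(p)) \lor (\forall m\, S(m))
All bound variables are already distinct, so no renaming is needed.
Finally move all quantifiers to the prefix:
  \forall p\, \forall m\, (S(p) \lor S(m))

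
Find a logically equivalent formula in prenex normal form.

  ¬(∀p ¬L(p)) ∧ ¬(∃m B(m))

Push ¬ through the quantifiers and connectives to reach negation normal form:
  (∃p L(p)) ∧ (∀m ¬B(m))
All bound variables are already distinct, so no renaming is needed.
Extract every quantifier outward, since the variables are now distinct and don't occur free across branches:
  ∃p ∀m (L(p) ∧ ¬B(m))

∃p ∀m (L(p) ∧ ¬B(m))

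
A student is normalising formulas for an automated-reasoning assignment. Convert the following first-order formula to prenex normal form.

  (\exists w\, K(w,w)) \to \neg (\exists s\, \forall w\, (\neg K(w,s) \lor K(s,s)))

Rewrite implications/biconditionals: A → B as ¬A ∨ B.
  \neg (\exists w\, K(w,w)) \lor \neg (\exists s\, \forall w\, (\neg K(w,s) \lor K(s,s)))
Drive negations inward (¬∀x A ≡ ∃x ¬A, ¬∃x A ≡ ∀x ¬A, De Morgan for ∧/∨):
  (\forall w\, \neg K(w,w)) \lor (\forall s\, \exists w\, (K(w,s) \land \neg K(s,s)))
Give each quantifier a distinct variable: w↦x.
  (\forall w\, \neg K(w,w)) \lor (\forall s\, \exists x\, (K(x,s) \land \neg K(s,s)))
Pull the quantifiers to the front (each side's bound variable is not free in the other side):
  \forall w\, \forall s\, \exists x\, (\neg K(w,w) \lor K(x,s) \land \neg K(s,s))

\forall w\, \forall s\, \exists x\, (\neg K(w,w) \lor K(x,s) \land \neg K(s,s))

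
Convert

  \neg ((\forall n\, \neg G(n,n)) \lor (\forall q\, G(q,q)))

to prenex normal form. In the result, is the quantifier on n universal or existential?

existential

Drive negations inward (¬∀x A ≡ ∃x ¬A, ¬∃x A ≡ ∀x ¬A, De Morgan for ∧/∨):
  (\exists n\, G(n,n)) \land (\exists q\, \neg G(q,q))
All bound variables are already distinct, so no renaming is needed.
Pull the quantifiers to the front (each side's bound variable is not free in the other side):
  \exists n\, \exists q\, (G(n,n) \land \neg G(q,q))
The quantifier \forall n sits under an odd number of negations, so it flips to \exists n.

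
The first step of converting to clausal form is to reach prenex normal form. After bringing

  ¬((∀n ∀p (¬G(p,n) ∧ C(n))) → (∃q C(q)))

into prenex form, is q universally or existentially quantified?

Rewrite implications/biconditionals: A → B as ¬A ∨ B.
  ¬(¬(∀n ∀p (¬G(p,n) ∧ C(n))) ∨ (∃q C(q)))
Move each ¬ inward, flipping quantifiers it crosses:
  (∀n ∀p (¬G(p,n) ∧ C(n))) ∧ (∀q ¬C(q))
All bound variables are already distinct, so no renaming is needed.
Extract every quantifier outward, since the variables are now distinct and don't occur free across branches:
  ∀n ∀p ∀q (¬G(p,n) ∧ C(n) ∧ ¬C(q))
The quantifier ∃q sits under an odd number of negations (counting the antecedent side of each →), so it flips to ∀q.

universal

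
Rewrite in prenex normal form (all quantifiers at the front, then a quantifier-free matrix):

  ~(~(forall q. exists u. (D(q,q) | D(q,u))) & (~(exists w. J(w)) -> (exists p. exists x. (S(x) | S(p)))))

Eliminate → and ↔ using ¬ and ∨.
  ~(~(forall q. exists u. (D(q,q) | D(q,u))) & (~~(exists w. J(w)) | (exists p. exists x. (S(x) | S(p)))))
Move each ¬ inward, flipping quantifiers it crosses:
  (forall q. exists u. (D(q,q) | D(q,u))) | (forall w. ~J(w)) & (forall p. forall x. (~S(x) & ~S(p)))
Pull the quantifiers to the front (each side's bound variable is not free in the other side):
  forall q. exists u. forall w. forall p. forall x. (D(q,q) | D(q,u) | ~J(w) & ~S(x) & ~S(p))

forall q. exists u. forall w. forall p. forall x. (D(q,q) | D(q,u) | ~J(w) & ~S(x) & ~S(p))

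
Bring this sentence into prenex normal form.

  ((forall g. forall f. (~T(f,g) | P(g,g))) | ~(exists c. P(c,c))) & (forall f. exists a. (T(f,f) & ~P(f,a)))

Push ¬ through the quantifiers and connectives to reach negation normal form:
  ((forall g. forall f. (~T(f,g) | P(g,g))) | (forall c. ~P(c,c))) & (forall f. exists a. (T(f,f) & ~P(f,a)))
Rename bound variables to avoid capture: f↦x.
  ((forall g. forall f. (~T(f,g) | P(g,g))) | (forall c. ~P(c,c))) & (forall x. exists a. (T(x,x) & ~P(x,a)))
Extract every quantifier outward, since the variables are now distinct and don't occur free across branches:
  forall g. forall f. forall c. forall x. exists a. ((~T(f,g) | P(g,g) | ~P(c,c)) & T(x,x) & ~P(x,a))

forall g. forall f. forall c. forall x. exists a. ((~T(f,g) | P(g,g) | ~P(c,c)) & T(x,x) & ~P(x,a))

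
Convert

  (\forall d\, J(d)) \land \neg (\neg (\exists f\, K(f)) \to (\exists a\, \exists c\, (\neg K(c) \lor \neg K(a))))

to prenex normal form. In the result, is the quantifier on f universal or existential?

universal

Eliminate → and ↔ using ¬ and ∨.
  (\forall d\, J(d)) \land \neg (\neg \neg (\exists f\, K(f)) \lor (\exists a\, \exists c\, (\neg K(c) \lor \neg K(a))))
Push ¬ through the quantifiers and connectives to reach negation normal form:
  (\forall d\, J(d)) \land (\forall f\, \neg K(f)) \land (\forall a\, \forall c\, (K(c) \land K(a)))
Finally move all quantifiers to the prefix:
  \forall d\, \forall f\, \forall a\, \forall c\, (J(d) \land \neg K(f) \land K(c) \land K(a))
The quantifier \exists f sits under an odd number of negations (counting the antecedent side of each →), so it flips to \forall f.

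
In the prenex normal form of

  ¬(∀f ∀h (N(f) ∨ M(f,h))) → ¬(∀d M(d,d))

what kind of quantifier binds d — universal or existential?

Rewrite implications/biconditionals: A → B as ¬A ∨ B.
  ¬¬(∀f ∀h (N(f) ∨ M(f,h))) ∨ ¬(∀d M(d,d))
Drive negations inward (¬∀x A ≡ ∃x ¬A, ¬∃x A ≡ ∀x ¬A, De Morgan for ∧/∨):
  (∀f ∀h (N(f) ∨ M(f,h))) ∨ (∃d ¬M(d,d))
Finally move all quantifiers to the prefix:
  ∀f ∀h ∃d (N(f) ∨ M(f,h) ∨ ¬M(d,d))
The quantifier ∀d sits under an odd number of negations (counting the antecedent side of each →), so it flips to ∃d.

existential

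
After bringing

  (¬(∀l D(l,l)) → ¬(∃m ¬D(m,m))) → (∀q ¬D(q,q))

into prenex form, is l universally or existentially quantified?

Rewrite implications/biconditionals: A → B as ¬A ∨ B.
  ¬(¬¬(∀l D(l,l)) ∨ ¬(∃m ¬D(m,m))) ∨ (∀q ¬D(q,q))
Push ¬ through the quantifiers and connectives to reach negation normal form:
  (∃l ¬D(l,l)) ∧ (∃m ¬D(m,m)) ∨ (∀q ¬D(q,q))
All bound variables are already distinct, so no renaming is needed.
Finally move all quantifiers to the prefix:
  ∃l ∃m ∀q (¬D(l,l) ∧ ¬D(m,m) ∨ ¬D(q,q))
The quantifier ∀l sits under an odd number of negations (counting the antecedent side of each →), so it flips to ∃l.

existential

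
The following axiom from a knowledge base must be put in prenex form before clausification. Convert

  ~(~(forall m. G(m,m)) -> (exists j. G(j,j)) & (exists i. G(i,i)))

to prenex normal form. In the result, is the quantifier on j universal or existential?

universal

Eliminate → and ↔ using ¬ and ∨.
  ~(~~(forall m. G(m,m)) | (exists j. G(j,j)) & (exists i. G(i,i)))
Move each ¬ inward, flipping quantifiers it crosses:
  (exists m. ~G(m,m)) & ((forall j. ~G(j,j)) | (forall i. ~G(i,i)))
Extract every quantifier outward, since the variables are now distinct and don't occur free across branches:
  exists m. forall j. forall i. (~G(m,m) & (~G(j,j) | ~G(i,i)))
The quantifier exists j sits under an odd number of negations (counting the antecedent side of each →), so it flips to forall j.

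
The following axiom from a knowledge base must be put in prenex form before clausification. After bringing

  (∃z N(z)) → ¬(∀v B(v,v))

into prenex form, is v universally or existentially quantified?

existential

Eliminate → and ↔ using ¬ and ∨.
  ¬(∃z N(z)) ∨ ¬(∀v B(v,v))
Drive negations inward (¬∀x A ≡ ∃x ¬A, ¬∃x A ≡ ∀x ¬A, De Morgan for ∧/∨):
  (∀z ¬N(z)) ∨ (∃v ¬B(v,v))
All bound variables are already distinct, so no renaming is needed.
Extract every quantifier outward, since the variables are now distinct and don't occur free across branches:
  ∀z ∃v (¬N(z) ∨ ¬B(v,v))
The quantifier ∀v sits under an odd number of negations (counting the antecedent side of each →), so it flips to ∃v.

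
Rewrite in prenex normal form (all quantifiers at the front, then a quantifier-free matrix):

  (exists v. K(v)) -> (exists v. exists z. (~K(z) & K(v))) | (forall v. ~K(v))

Eliminate → and ↔ using ¬ and ∨.
  ~(exists v. K(v)) | (exists v. exists z. (~K(z) & K(v))) | (forall v. ~K(v))
Drive negations inward (¬∀x A ≡ ∃x ¬A, ¬∃x A ≡ ∀x ¬A, De Morgan for ∧/∨):
  (forall v. ~K(v)) | (exists v. exists z. (~K(z) & K(v))) | (forall v. ~K(v))
Give each quantifier a distinct variable: v↦x, v↦p.
  (forall v. ~K(v)) | (exists x. exists z. (~K(z) & K(x))) | (forall p. ~K(p))
Finally move all quantifiers to the prefix:
  forall v. exists x. exists z. forall p. (~K(v) | ~K(z) & K(x) | ~K(p))

forall v. exists x. exists z. forall p. (~K(v) | ~K(z) & K(x) | ~K(p))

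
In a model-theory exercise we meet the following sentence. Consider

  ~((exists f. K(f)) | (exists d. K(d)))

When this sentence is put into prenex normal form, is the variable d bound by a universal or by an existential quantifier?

Move each ¬ inward, flipping quantifiers it crosses:
  (forall f. ~K(f)) & (forall d. ~K(d))
Extract every quantifier outward, since the variables are now distinct and don't occur free across branches:
  forall f. forall d. (~K(f) & ~K(d))
The quantifier exists d sits under an odd number of negations, so it flips to forall d.

universal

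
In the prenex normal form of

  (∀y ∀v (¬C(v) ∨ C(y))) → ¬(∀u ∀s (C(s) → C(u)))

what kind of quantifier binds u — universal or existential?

existential

Eliminate → and ↔ using ¬ and ∨.
  ¬(∀y ∀v (¬C(v) ∨ C(y))) ∨ ¬(∀u ∀s (¬C(s) ∨ C(u)))
Push ¬ through the quantifiers and connectives to reach negation normal form:
  (∃y ∃v (C(v) ∧ ¬C(y))) ∨ (∃u ∃s (C(s) ∧ ¬C(u)))
All bound variables are already distinct, so no renaming is needed.
Pull the quantifiers to the front (each side's bound variable is not free in the other side):
  ∃y ∃v ∃u ∃s (C(v) ∧ ¬C(y) ∨ C(s) ∧ ¬C(u))
The quantifier ∀u sits under an odd number of negations (counting the antecedent side of each →), so it flips to ∃u.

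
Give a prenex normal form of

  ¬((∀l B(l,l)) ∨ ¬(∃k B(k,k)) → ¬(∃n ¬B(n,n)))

∀l ∀k ∃n ((B(l,l) ∨ ¬B(k,k)) ∧ ¬B(n,n))

Eliminate → and ↔ using ¬ and ∨.
  ¬(¬((∀l B(l,l)) ∨ ¬(∃k B(k,k))) ∨ ¬(∃n ¬B(n,n)))
Push ¬ through the quantifiers and connectives to reach negation normal form:
  ((∀l B(l,l)) ∨ (∀k ¬B(k,k))) ∧ (∃n ¬B(n,n))
All bound variables are already distinct, so no renaming is needed.
Pull the quantifiers to the front (each side's bound variable is not free in the other side):
  ∀l ∀k ∃n ((B(l,l) ∨ ¬B(k,k)) ∧ ¬B(n,n))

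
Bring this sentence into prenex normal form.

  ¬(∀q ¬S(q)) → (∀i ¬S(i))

Eliminate → and ↔ using ¬ and ∨.
  ¬¬(∀q ¬S(q)) ∨ (∀i ¬S(i))
Move each ¬ inward, flipping quantifiers it crosses:
  (∀q ¬S(q)) ∨ (∀i ¬S(i))
All bound variables are already distinct, so no renaming is needed.
Finally move all quantifiers to the prefix:
  ∀q ∀i (¬S(q) ∨ ¬S(i))

∀q ∀i (¬S(q) ∨ ¬S(i))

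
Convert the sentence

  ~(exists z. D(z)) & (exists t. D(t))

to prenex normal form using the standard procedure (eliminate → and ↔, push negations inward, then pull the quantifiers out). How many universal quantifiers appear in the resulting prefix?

Drive negations inward (¬∀x A ≡ ∃x ¬A, ¬∃x A ≡ ∀x ¬A, De Morgan for ∧/∨):
  (forall z. ~D(z)) & (exists t. D(t))
All bound variables are already distinct, so no renaming is needed.
Extract every quantifier outward, since the variables are now distinct and don't occur free across branches:
  forall z. exists t. (~D(z) & D(t))
The prefix is forall z exists t: 1 universal, 1 existential.

1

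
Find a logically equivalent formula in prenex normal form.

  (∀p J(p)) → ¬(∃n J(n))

First replace A → B with ¬A ∨ B.
  ¬(∀p J(p)) ∨ ¬(∃n J(n))
Push ¬ through the quantifiers and connectives to reach negation normal form:
  (∃p ¬J(p)) ∨ (∀n ¬J(n))
All bound variables are already distinct, so no renaming is needed.
Extract every quantifier outward, since the variables are now distinct and don't occur free across branches:
  ∃p ∀n (¬J(p) ∨ ¬J(n))

∃p ∀n (¬J(p) ∨ ¬J(n))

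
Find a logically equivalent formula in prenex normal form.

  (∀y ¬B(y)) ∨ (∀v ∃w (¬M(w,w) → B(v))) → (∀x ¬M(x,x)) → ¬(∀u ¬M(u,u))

Rewrite implications/biconditionals: A → B as ¬A ∨ B.
  ¬((∀y ¬B(y)) ∨ (∀v ∃w (¬¬M(w,w) ∨ B(v)))) ∨ ¬(∀x ¬M(x,x)) ∨ ¬(∀u ¬M(u,u))
Push ¬ through the quantifiers and connectives to reach negation normal form:
  (∃y B(y)) ∧ (∃v ∀w (¬M(w,w) ∧ ¬B(v))) ∨ (∃x M(x,x)) ∨ (∃u M(u,u))
Extract every quantifier outward, since the variables are now distinct and don't occur free across branches:
  ∃y ∃v ∀w ∃x ∃u (B(y) ∧ ¬M(w,w) ∧ ¬B(v) ∨ M(x,x) ∨ M(u,u))

∃y ∃v ∀w ∃x ∃u (B(y) ∧ ¬M(w,w) ∧ ¬B(v) ∨ M(x,x) ∨ M(u,u))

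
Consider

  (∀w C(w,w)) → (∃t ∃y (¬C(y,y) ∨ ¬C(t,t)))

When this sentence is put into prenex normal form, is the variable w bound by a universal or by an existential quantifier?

existential

Eliminate → and ↔ using ¬ and ∨.
  ¬(∀w C(w,w)) ∨ (∃t ∃y (¬C(y,y) ∨ ¬C(t,t)))
Drive negations inward (¬∀x A ≡ ∃x ¬A, ¬∃x A ≡ ∀x ¬A, De Morgan for ∧/∨):
  (∃w ¬C(w,w)) ∨ (∃t ∃y (¬C(y,y) ∨ ¬C(t,t)))
Pull the quantifiers to the front (each side's bound variable is not free in the other side):
  ∃w ∃t ∃y (¬C(w,w) ∨ ¬C(y,y) ∨ ¬C(t,t))
The quantifier ∀w sits under an odd number of negations (counting the antecedent side of each →), so it flips to ∃w.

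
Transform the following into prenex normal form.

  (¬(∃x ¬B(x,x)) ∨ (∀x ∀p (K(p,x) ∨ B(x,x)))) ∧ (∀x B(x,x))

Drive negations inward (¬∀x A ≡ ∃x ¬A, ¬∃x A ≡ ∀x ¬A, De Morgan for ∧/∨):
  ((∀x B(x,x)) ∨ (∀x ∀p (K(p,x) ∨ B(x,x)))) ∧ (∀x B(x,x))
Standardize variables apart so no two quantifiers bind the same name: x↦b, x↦c.
  ((∀x B(x,x)) ∨ (∀b ∀p (K(p,b) ∨ B(b,b)))) ∧ (∀c B(c,c))
Pull the quantifiers to the front (each side's bound variable is not free in the other side):
  ∀x ∀b ∀p ∀c ((B(x,x) ∨ K(p,b) ∨ B(b,b)) ∧ B(c,c))

∀x ∀b ∀p ∀c ((B(x,x) ∨ K(p,b) ∨ B(b,b)) ∧ B(c,c))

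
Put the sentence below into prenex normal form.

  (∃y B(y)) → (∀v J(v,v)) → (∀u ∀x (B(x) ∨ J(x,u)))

Rewrite implications/biconditionals: A → B as ¬A ∨ B.
  ¬(∃y B(y)) ∨ ¬(∀v J(v,v)) ∨ (∀u ∀x (B(x) ∨ J(x,u)))
Move each ¬ inward, flipping quantifiers it crosses:
  (∀y ¬B(y)) ∨ (∃v ¬J(v,v)) ∨ (∀u ∀x (B(x) ∨ J(x,u)))
Pull the quantifiers to the front (each side's bound variable is not free in the other side):
  ∀y ∃v ∀u ∀x (¬B(y) ∨ ¬J(v,v) ∨ B(x) ∨ J(x,u))

∀y ∃v ∀u ∀x (¬B(y) ∨ ¬J(v,v) ∨ B(x) ∨ J(x,u))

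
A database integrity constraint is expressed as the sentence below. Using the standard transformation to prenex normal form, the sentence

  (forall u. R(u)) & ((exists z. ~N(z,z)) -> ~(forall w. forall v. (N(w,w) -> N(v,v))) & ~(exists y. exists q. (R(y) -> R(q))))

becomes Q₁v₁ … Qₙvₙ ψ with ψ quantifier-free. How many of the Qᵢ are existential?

2

Rewrite implications/biconditionals: A → B as ¬A ∨ B.
  (forall u. R(u)) & (~(exists z. ~N(z,z)) | ~(forall w. forall v. (~N(w,w) | N(v,v))) & ~(exists y. exists q. (~R(y) | R(q))))
Drive negations inward (¬∀x A ≡ ∃x ¬A, ¬∃x A ≡ ∀x ¬A, De Morgan for ∧/∨):
  (forall u. R(u)) & ((forall z. N(z,z)) | (exists w. exists v. (N(w,w) & ~N(v,v))) & (forall y. forall q. (R(y) & ~R(q))))
All bound variables are already distinct, so no renaming is needed.
Extract every quantifier outward, since the variables are now distinct and don't occur free across branches:
  forall u. forall z. exists w. exists v. forall y. forall q. (R(u) & (N(z,z) | N(w,w) & ~N(v,v) & R(y) & ~R(q)))
The prefix is forall u forall z exists w exists v forall y forall q: 4 universal, 2 existential.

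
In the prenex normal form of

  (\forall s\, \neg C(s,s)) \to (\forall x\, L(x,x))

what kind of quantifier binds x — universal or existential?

Eliminate → and ↔ using ¬ and ∨.
  \neg (\forall s\, \neg C(s,s)) \lor (\forall x\, L(x,x))
Move each ¬ inward, flipping quantifiers it crosses:
  (\exists s\, C(s,s)) \lor (\forall x\, L(x,x))
All bound variables are already distinct, so no renaming is needed.
Finally move all quantifiers to the prefix:
  \exists s\, \forall x\, (C(s,s) \lor L(x,x))
The quantifier \forall x sits under an even number of negations (counting the antecedent side of each →), so it remains universal.

universal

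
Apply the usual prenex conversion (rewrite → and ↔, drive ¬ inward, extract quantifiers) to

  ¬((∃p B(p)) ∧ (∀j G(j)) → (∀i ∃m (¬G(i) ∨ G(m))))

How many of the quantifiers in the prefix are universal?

2

Eliminate → and ↔ using ¬ and ∨.
  ¬(¬((∃p B(p)) ∧ (∀j G(j))) ∨ (∀i ∃m (¬G(i) ∨ G(m))))
Push ¬ through the quantifiers and connectives to reach negation normal form:
  (∃p B(p)) ∧ (∀j G(j)) ∧ (∃i ∀m (G(i) ∧ ¬G(m)))
All bound variables are already distinct, so no renaming is needed.
Pull the quantifiers to the front (each side's bound variable is not free in the other side):
  ∃p ∀j ∃i ∀m (B(p) ∧ G(j) ∧ G(i) ∧ ¬G(m))
The prefix is ∃p ∀j ∃i ∀m: 2 universal, 2 existential.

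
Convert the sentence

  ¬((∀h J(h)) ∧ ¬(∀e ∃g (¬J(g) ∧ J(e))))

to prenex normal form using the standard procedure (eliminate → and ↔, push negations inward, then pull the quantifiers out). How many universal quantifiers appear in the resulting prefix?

1

Drive negations inward (¬∀x A ≡ ∃x ¬A, ¬∃x A ≡ ∀x ¬A, De Morgan for ∧/∨):
  (∃h ¬J(h)) ∨ (∀e ∃g (¬J(g) ∧ J(e)))
All bound variables are already distinct, so no renaming is needed.
Pull the quantifiers to the front (each side's bound variable is not free in the other side):
  ∃h ∀e ∃g (¬J(h) ∨ ¬J(g) ∧ J(e))
The prefix is ∃h ∀e ∃g: 1 universal, 2 existential.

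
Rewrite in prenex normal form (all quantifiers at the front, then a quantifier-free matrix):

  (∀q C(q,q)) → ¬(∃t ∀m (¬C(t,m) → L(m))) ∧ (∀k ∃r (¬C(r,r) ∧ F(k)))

First replace A → B with ¬A ∨ B.
  ¬(∀q C(q,q)) ∨ ¬(∃t ∀m (¬¬C(t,m) ∨ L(m))) ∧ (∀k ∃r (¬C(r,r) ∧ F(k)))
Drive negations inward (¬∀x A ≡ ∃x ¬A, ¬∃x A ≡ ∀x ¬A, De Morgan for ∧/∨):
  (∃q ¬C(q,q)) ∨ (∀t ∃m (¬C(t,m) ∧ ¬L(m))) ∧ (∀k ∃r (¬C(r,r) ∧ F(k)))
All bound variables are already distinct, so no renaming is needed.
Finally move all quantifiers to the prefix:
  ∃q ∀t ∃m ∀k ∃r (¬C(q,q) ∨ ¬C(t,m) ∧ ¬L(m) ∧ ¬C(r,r) ∧ F(k))

∃q ∀t ∃m ∀k ∃r (¬C(q,q) ∨ ¬C(t,m) ∧ ¬L(m) ∧ ¬C(r,r) ∧ F(k))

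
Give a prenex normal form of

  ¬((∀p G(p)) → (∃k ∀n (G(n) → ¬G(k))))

Eliminate → and ↔ using ¬ and ∨.
  ¬(¬(∀p G(p)) ∨ (∃k ∀n (¬G(n) ∨ ¬G(k))))
Move each ¬ inward, flipping quantifiers it crosses:
  (∀p G(p)) ∧ (∀k ∃n (G(n) ∧ G(k)))
Finally move all quantifiers to the prefix:
  ∀p ∀k ∃n (G(p) ∧ G(n) ∧ G(k))

∀p ∀k ∃n (G(p) ∧ G(n) ∧ G(k))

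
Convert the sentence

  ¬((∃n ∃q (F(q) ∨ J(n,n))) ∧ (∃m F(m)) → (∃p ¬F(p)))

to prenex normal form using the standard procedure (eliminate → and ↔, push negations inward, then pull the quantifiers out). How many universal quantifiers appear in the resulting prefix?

First replace A → B with ¬A ∨ B.
  ¬(¬((∃n ∃q (F(q) ∨ J(n,n))) ∧ (∃m F(m))) ∨ (∃p ¬F(p)))
Push ¬ through the quantifiers and connectives to reach negation normal form:
  (∃n ∃q (F(q) ∨ J(n,n))) ∧ (∃m F(m)) ∧ (∀p F(p))
All bound variables are already distinct, so no renaming is needed.
Finally move all quantifiers to the prefix:
  ∃n ∃q ∃m ∀p ((F(q) ∨ J(n,n)) ∧ F(m) ∧ F(p))
The prefix is ∃n ∃q ∃m ∀p: 1 universal, 3 existential.

1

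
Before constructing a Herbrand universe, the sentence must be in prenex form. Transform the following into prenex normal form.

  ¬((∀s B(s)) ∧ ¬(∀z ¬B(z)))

∃s ∀z (¬B(s) ∨ ¬B(z))

Push ¬ through the quantifiers and connectives to reach negation normal form:
  (∃s ¬B(s)) ∨ (∀z ¬B(z))
Extract every quantifier outward, since the variables are now distinct and don't occur free across branches:
  ∃s ∀z (¬B(s) ∨ ¬B(z))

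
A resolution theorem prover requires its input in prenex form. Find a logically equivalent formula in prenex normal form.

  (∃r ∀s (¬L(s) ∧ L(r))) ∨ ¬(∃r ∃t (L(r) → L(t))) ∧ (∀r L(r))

First replace A → B with ¬A ∨ B.
  (∃r ∀s (¬L(s) ∧ L(r))) ∨ ¬(∃r ∃t (¬L(r) ∨ L(t))) ∧ (∀r L(r))
Move each ¬ inward, flipping quantifiers it crosses:
  (∃r ∀s (¬L(s) ∧ L(r))) ∨ (∀r ∀t (L(r) ∧ ¬L(t))) ∧ (∀r L(r))
Standardize variables apart so no two quantifiers bind the same name: r↦a, r↦q.
  (∃r ∀s (¬L(s) ∧ L(r))) ∨ (∀a ∀t (L(a) ∧ ¬L(t))) ∧ (∀q L(q))
Extract every quantifier outward, since the variables are now distinct and don't occur free across branches:
  ∃r ∀s ∀a ∀t ∀q (¬L(s) ∧ L(r) ∨ L(a) ∧ ¬L(t) ∧ L(q))

∃r ∀s ∀a ∀t ∀q (¬L(s) ∧ L(r) ∨ L(a) ∧ ¬L(t) ∧ L(q))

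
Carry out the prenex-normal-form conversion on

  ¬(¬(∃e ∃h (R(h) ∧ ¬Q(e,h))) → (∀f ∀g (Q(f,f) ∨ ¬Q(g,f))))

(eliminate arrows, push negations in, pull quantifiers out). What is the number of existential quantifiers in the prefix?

Eliminate → and ↔ using ¬ and ∨.
  ¬(¬¬(∃e ∃h (R(h) ∧ ¬Q(e,h))) ∨ (∀f ∀g (Q(f,f) ∨ ¬Q(g,f))))
Move each ¬ inward, flipping quantifiers it crosses:
  (∀e ∀h (¬R(h) ∨ Q(e,h))) ∧ (∃f ∃g (¬Q(f,f) ∧ Q(g,f)))
All bound variables are already distinct, so no renaming is needed.
Pull the quantifiers to the front (each side's bound variable is not free in the other side):
  ∀e ∀h ∃f ∃g ((¬R(h) ∨ Q(e,h)) ∧ ¬Q(f,f) ∧ Q(g,f))
The prefix is ∀e ∀h ∃f ∃g: 2 universal, 2 existential.

2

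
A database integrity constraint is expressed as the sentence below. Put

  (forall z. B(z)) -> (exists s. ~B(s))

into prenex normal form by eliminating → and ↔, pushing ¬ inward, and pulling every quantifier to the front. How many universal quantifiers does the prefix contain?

First replace A → B with ¬A ∨ B.
  ~(forall z. B(z)) | (exists s. ~B(s))
Move each ¬ inward, flipping quantifiers it crosses:
  (exists z. ~B(z)) | (exists s. ~B(s))
All bound variables are already distinct, so no renaming is needed.
Extract every quantifier outward, since the variables are now distinct and don't occur free across branches:
  exists z. exists s. (~B(z) | ~B(s))
The prefix is exists z exists s: 0 universal, 2 existential.

0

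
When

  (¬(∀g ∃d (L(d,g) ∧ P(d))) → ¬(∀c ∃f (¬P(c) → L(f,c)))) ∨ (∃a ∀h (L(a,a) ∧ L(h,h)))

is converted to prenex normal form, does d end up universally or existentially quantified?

existential

Rewrite implications/biconditionals: A → B as ¬A ∨ B.
  ¬¬(∀g ∃d (L(d,g) ∧ P(d))) ∨ ¬(∀c ∃f (¬¬P(c) ∨ L(f,c))) ∨ (∃a ∀h (L(a,a) ∧ L(h,h)))
Push ¬ through the quantifiers and connectives to reach negation normal form:
  (∀g ∃d (L(d,g) ∧ P(d))) ∨ (∃c ∀f (¬P(c) ∧ ¬L(f,c))) ∨ (∃a ∀h (L(a,a) ∧ L(h,h)))
All bound variables are already distinct, so no renaming is needed.
Extract every quantifier outward, since the variables are now distinct and don't occur free across branches:
  ∀g ∃d ∃c ∀f ∃a ∀h (L(d,g) ∧ P(d) ∨ ¬P(c) ∧ ¬L(f,c) ∨ L(a,a) ∧ L(h,h))
The quantifier ∃d sits under an even number of negations (counting the antecedent side of each →), so it remains existential.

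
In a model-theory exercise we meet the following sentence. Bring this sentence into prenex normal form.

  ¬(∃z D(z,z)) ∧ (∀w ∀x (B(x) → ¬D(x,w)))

Eliminate → and ↔ using ¬ and ∨.
  ¬(∃z D(z,z)) ∧ (∀w ∀x (¬B(x) ∨ ¬D(x,w)))
Push ¬ through the quantifiers and connectives to reach negation normal form:
  (∀z ¬D(z,z)) ∧ (∀w ∀x (¬B(x) ∨ ¬D(x,w)))
Pull the quantifiers to the front (each side's bound variable is not free in the other side):
  ∀z ∀w ∀x (¬D(z,z) ∧ (¬B(x) ∨ ¬D(x,w)))

∀z ∀w ∀x (¬D(z,z) ∧ (¬B(x) ∨ ¬D(x,w)))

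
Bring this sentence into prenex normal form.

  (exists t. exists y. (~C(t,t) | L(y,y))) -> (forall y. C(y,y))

forall t. forall y. forall r. (C(t,t) & ~L(y,y) | C(r,r))

First replace A → B with ¬A ∨ B.
  ~(exists t. exists y. (~C(t,t) | L(y,y))) | (forall y. C(y,y))
Move each ¬ inward, flipping quantifiers it crosses:
  (forall t. forall y. (C(t,t) & ~L(y,y))) | (forall y. C(y,y))
Give each quantifier a distinct variable: y↦r.
  (forall t. forall y. (C(t,t) & ~L(y,y))) | (forall r. C(r,r))
Extract every quantifier outward, since the variables are now distinct and don't occur free across branches:
  forall t. forall y. forall r. (C(t,t) & ~L(y,y) | C(r,r))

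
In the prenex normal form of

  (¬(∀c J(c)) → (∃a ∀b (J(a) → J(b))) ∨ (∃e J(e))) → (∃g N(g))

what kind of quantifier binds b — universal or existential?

existential

First replace A → B with ¬A ∨ B.
  ¬(¬¬(∀c J(c)) ∨ (∃a ∀b (¬J(a) ∨ J(b))) ∨ (∃e J(e))) ∨ (∃g N(g))
Drive negations inward (¬∀x A ≡ ∃x ¬A, ¬∃x A ≡ ∀x ¬A, De Morgan for ∧/∨):
  (∃c ¬J(c)) ∧ (∀a ∃b (J(a) ∧ ¬J(b))) ∧ (∀e ¬J(e)) ∨ (∃g N(g))
All bound variables are already distinct, so no renaming is needed.
Extract every quantifier outward, since the variables are now distinct and don't occur free across branches:
  ∃c ∀a ∃b ∀e ∃g (¬J(c) ∧ J(a) ∧ ¬J(b) ∧ ¬J(e) ∨ N(g))
The quantifier ∀b sits under an odd number of negations (counting the antecedent side of each →), so it flips to ∃b.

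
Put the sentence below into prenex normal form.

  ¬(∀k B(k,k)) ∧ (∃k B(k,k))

Drive negations inward (¬∀x A ≡ ∃x ¬A, ¬∃x A ≡ ∀x ¬A, De Morgan for ∧/∨):
  (∃k ¬B(k,k)) ∧ (∃k B(k,k))
Rename bound variables to avoid capture: k↦x1.
  (∃k ¬B(k,k)) ∧ (∃x1 B(x1,x1))
Finally move all quantifiers to the prefix:
  ∃k ∃x1 (¬B(k,k) ∧ B(x1,x1))

∃k ∃x1 (¬B(k,k) ∧ B(x1,x1))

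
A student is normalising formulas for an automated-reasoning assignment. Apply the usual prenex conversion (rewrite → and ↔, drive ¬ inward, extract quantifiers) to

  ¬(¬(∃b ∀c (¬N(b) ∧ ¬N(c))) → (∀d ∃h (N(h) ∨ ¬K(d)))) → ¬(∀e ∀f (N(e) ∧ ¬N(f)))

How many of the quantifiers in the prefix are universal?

Rewrite implications/biconditionals: A → B as ¬A ∨ B.
  ¬¬(¬¬(∃b ∀c (¬N(b) ∧ ¬N(c))) ∨ (∀d ∃h (N(h) ∨ ¬K(d)))) ∨ ¬(∀e ∀f (N(e) ∧ ¬N(f)))
Push ¬ through the quantifiers and connectives to reach negation normal form:
  (∃b ∀c (¬N(b) ∧ ¬N(c))) ∨ (∀d ∃h (N(h) ∨ ¬K(d))) ∨ (∃e ∃f (¬N(e) ∨ N(f)))
Pull the quantifiers to the front (each side's bound variable is not free in the other side):
  ∃b ∀c ∀d ∃h ∃e ∃f (¬N(b) ∧ ¬N(c) ∨ N(h) ∨ ¬K(d) ∨ ¬N(e) ∨ N(f))
The prefix is ∃b ∀c ∀d ∃h ∃e ∃f: 2 universal, 4 existential.

2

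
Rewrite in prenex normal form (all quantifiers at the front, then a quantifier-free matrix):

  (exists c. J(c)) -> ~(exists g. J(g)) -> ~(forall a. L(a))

Eliminate → and ↔ using ¬ and ∨.
  ~(exists c. J(c)) | ~~(exists g. J(g)) | ~(forall a. L(a))
Move each ¬ inward, flipping quantifiers it crosses:
  (forall c. ~J(c)) | (exists g. J(g)) | (exists a. ~L(a))
All bound variables are already distinct, so no renaming is needed.
Finally move all quantifiers to the prefix:
  forall c. exists g. exists a. (~J(c) | J(g) | ~L(a))

forall c. exists g. exists a. (~J(c) | J(g) | ~L(a))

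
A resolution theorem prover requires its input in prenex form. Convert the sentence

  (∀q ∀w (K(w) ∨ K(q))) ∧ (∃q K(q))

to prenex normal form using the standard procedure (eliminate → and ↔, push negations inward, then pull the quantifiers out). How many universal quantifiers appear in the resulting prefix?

Rename bound variables to avoid capture: q↦t.
  (∀q ∀w (K(w) ∨ K(q))) ∧ (∃t K(t))
Extract every quantifier outward, since the variables are now distinct and don't occur free across branches:
  ∀q ∀w ∃t ((K(w) ∨ K(q)) ∧ K(t))
The prefix is ∀q ∀w ∃t: 2 universal, 1 existential.

2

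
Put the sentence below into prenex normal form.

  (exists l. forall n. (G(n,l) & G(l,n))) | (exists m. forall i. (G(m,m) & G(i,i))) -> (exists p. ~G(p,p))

forall l. exists n. forall m. exists i. exists p. ((~G(n,l) | ~G(l,n)) & (~G(m,m) | ~G(i,i)) | ~G(p,p))

Rewrite implications/biconditionals: A → B as ¬A ∨ B.
  ~((exists l. forall n. (G(n,l) & G(l,n))) | (exists m. forall i. (G(m,m) & G(i,i)))) | (exists p. ~G(p,p))
Drive negations inward (¬∀x A ≡ ∃x ¬A, ¬∃x A ≡ ∀x ¬A, De Morgan for ∧/∨):
  (forall l. exists n. (~G(n,l) | ~G(l,n))) & (forall m. exists i. (~G(m,m) | ~G(i,i))) | (exists p. ~G(p,p))
All bound variables are already distinct, so no renaming is needed.
Pull the quantifiers to the front (each side's bound variable is not free in the other side):
  forall l. exists n. forall m. exists i. exists p. ((~G(n,l) | ~G(l,n)) & (~G(m,m) | ~G(i,i)) | ~G(p,p))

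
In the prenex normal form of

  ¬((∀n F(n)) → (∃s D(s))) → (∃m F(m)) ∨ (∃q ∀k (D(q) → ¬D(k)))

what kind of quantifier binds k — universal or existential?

First replace A → B with ¬A ∨ B.
  ¬¬(¬(∀n F(n)) ∨ (∃s D(s))) ∨ (∃m F(m)) ∨ (∃q ∀k (¬D(q) ∨ ¬D(k)))
Move each ¬ inward, flipping quantifiers it crosses:
  (∃n ¬F(n)) ∨ (∃s D(s)) ∨ (∃m F(m)) ∨ (∃q ∀k (¬D(q) ∨ ¬D(k)))
All bound variables are already distinct, so no renaming is needed.
Extract every quantifier outward, since the variables are now distinct and don't occur free across branches:
  ∃n ∃s ∃m ∃q ∀k (¬F(n) ∨ D(s) ∨ F(m) ∨ ¬D(q) ∨ ¬D(k))
The quantifier ∀k sits under an even number of negations (counting the antecedent side of each →), so it remains universal.

universal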